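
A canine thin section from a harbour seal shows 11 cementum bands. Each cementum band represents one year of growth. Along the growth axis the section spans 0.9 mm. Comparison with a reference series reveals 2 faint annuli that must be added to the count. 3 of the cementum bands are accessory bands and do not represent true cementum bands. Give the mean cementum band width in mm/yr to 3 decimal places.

0.090 mm/yr

After corrections the count is 11 − 3 + 2 = 10 cementum bands.
Extension rate ≈ 0.9 / 10 = 0.090 mm/yr.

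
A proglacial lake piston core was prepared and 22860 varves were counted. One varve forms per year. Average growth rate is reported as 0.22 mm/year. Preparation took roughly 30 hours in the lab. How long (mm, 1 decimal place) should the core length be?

22860 years of growth are recorded.
Predicted length = 0.22 mm/year × 22860 years = 5029.2 mm.

5029.2 mm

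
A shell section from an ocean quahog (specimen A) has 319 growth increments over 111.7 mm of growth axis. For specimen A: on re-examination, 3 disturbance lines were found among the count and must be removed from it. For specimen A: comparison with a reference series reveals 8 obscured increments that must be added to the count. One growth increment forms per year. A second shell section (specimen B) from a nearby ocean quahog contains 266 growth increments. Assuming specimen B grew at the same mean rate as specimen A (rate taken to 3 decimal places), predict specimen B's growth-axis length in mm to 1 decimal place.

Specimen A: true growth increment count = 319 − 3 + 8 = 324.
A: Extension rate ≈ 111.7 / 324 = 0.345 mm/year.
B's length ≈ 0.345 × 266 = 91.8 mm.

91.8 mm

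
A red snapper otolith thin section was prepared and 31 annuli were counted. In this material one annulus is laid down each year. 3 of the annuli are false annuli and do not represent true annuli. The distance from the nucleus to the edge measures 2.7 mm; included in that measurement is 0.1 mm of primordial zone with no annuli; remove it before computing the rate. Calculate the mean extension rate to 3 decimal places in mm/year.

0.093 mm/year

Correcting the raw count gives 31 − 3 = 28 true annuli.
Net length = 2.7 − 0.1 = 2.6 mm.
Mean rate = 2.6 mm / 28 years ≈ 0.093 mm/year.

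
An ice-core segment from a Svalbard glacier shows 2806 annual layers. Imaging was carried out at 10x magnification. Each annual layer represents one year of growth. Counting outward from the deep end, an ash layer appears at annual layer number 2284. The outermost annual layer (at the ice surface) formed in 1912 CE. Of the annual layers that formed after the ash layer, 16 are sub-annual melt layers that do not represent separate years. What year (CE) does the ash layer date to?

1406 CE

2806 − 2284 = 522 annual layers lie beyond the ash layer toward the ice surface.
Removing the 16 false annual layers leaves 522 − 16 = 506 true annual layers beyond the ash layer.
Counting back 506 years from 1912 CE places the ash layer in 1912 − 506 = 1406 CE.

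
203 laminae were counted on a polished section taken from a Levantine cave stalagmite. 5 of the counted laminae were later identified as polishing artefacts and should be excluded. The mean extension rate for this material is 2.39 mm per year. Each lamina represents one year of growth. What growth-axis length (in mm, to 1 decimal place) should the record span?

Adjusted count: 203 − 5 = 198 laminae.
Length ≈ 2.39 × 198 = 473.2 mm.

473.2 mm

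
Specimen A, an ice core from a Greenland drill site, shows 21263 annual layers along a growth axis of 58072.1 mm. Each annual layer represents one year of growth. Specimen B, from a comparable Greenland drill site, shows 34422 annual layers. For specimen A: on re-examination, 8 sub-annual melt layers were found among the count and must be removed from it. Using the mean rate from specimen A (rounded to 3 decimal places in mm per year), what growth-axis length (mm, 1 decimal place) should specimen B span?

94040.9 mm

Specimen A: true annual layer count = 21263 − 8 = 21255.
A: 58072.1 mm over 21255 years gives 58072.1 / 21255 ≈ 2.732 mm/yr.
Length of B = 2.732 × 34422 = 94040.9 mm.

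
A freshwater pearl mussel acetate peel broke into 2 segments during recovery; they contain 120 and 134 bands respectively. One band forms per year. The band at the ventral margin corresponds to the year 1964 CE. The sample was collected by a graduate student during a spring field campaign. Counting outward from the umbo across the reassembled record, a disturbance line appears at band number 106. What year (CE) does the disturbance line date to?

Total bands = 120 + 134 = 254.
254 − 106 = 148 bands lie beyond the disturbance line toward the ventral margin.
The band at the ventral margin is 1964 CE, so the disturbance line dates to 1964 − 148 = 1816 CE.

1816 CE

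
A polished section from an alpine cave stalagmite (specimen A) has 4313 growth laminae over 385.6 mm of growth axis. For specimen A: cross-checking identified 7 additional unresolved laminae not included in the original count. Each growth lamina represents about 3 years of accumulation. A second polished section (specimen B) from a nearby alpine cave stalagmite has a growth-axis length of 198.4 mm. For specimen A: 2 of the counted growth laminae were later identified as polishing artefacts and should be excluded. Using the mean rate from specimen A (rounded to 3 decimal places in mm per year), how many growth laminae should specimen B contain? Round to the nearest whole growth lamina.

Specimen A: after corrections the count is 4313 − 2 + 7 = 4318 growth laminae.
Specimen A: multiplying by 3 years per growth lamina: 4318 × 3 = 12954 years.
A: Extension rate ≈ 385.6 / 12954 = 0.030 mm per year.
Specimen B: 198.4 mm / 0.030 mm per year = 6613.33 years; at 3 years per growth lamina that is 6613.33 / 3 ≈ 2204 growth laminae.

2204 growth laminae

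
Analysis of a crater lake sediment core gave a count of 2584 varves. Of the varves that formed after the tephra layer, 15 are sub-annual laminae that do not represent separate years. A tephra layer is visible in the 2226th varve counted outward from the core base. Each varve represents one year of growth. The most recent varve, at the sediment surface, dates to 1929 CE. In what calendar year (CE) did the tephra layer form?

1586 CE

2584 − 2226 = 358 varves lie beyond the tephra layer toward the sediment surface.
Removing the 15 false varves leaves 358 − 15 = 343 true varves beyond the tephra layer.
1929 − 343 = 1586 CE.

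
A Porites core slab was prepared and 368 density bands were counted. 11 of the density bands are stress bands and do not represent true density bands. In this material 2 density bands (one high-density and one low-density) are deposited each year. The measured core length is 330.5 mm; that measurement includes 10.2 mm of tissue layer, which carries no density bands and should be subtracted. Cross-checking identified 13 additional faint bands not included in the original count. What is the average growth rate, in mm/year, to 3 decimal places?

Correcting the raw count gives 368 − 11 + 13 = 370 true density bands.
With 2 density bands per year, 370 / 2 = 185 years.
Net length = 330.5 − 10.2 = 320.3 mm.
320.3 mm over 185 years gives 320.3 / 185 ≈ 1.731 mm/year.

1.731 mm/year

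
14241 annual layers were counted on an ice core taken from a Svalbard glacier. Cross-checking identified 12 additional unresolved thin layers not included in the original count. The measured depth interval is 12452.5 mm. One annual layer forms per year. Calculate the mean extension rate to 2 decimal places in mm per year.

0.87 mm per year

Correcting the raw count gives 14241 + 12 = 14253 true annual layers.
12452.5 mm over 14253 years gives 12452.5 / 14253 ≈ 0.87 mm per year.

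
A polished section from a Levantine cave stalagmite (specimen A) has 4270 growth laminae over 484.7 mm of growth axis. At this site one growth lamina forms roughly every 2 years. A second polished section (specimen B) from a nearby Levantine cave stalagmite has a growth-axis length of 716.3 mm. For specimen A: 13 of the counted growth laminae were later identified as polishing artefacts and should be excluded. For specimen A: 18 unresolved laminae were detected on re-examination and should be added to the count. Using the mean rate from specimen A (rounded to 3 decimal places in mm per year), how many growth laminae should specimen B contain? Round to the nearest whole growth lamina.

6283 growth laminae

Specimen A: after corrections the count is 4270 − 13 + 18 = 4275 growth laminae.
Specimen A: multiplying by 2 years per growth lamina: 4275 × 2 = 8550 years.
A: Extension rate ≈ 484.7 / 8550 = 0.057 mm/year.
Specimen B: 716.3 mm / 0.057 mm per year = 12566.67 years; at 2 years per growth lamina that is 12566.67 / 2 ≈ 6283 growth laminae.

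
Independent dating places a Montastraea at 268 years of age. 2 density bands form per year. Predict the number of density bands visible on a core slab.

268 years at 2 density bands per year gives 268 × 2 = 536 density bands.
So 536 density bands should be present.

536 density bands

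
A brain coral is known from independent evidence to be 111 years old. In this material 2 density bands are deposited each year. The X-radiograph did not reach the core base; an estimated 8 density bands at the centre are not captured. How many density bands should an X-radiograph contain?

214 density bands

With 2 density bands per year, 111 years would produce 111 × 2 = 222 density bands.
Subtracting the 8 density bands not captured gives 222 − 8 = 214 density bands in the record.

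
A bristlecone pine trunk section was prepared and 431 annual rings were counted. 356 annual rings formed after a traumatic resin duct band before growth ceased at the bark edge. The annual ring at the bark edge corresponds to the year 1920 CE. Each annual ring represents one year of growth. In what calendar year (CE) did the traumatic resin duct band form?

356 annual rings formed after the traumatic resin duct band.
Counting back 356 years from 1920 CE places the traumatic resin duct band in 1920 − 356 = 1564 CE.

1564 CE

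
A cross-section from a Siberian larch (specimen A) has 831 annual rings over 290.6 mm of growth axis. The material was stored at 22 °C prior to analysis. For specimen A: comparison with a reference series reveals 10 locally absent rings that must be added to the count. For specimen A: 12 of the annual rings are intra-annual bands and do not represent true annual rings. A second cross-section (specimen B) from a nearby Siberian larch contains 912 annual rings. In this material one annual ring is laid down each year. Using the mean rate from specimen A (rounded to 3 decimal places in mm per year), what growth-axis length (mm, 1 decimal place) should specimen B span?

320.1 mm

Specimen A: true annual ring count = 831 − 12 + 10 = 829.
A: 290.6 mm over 829 years gives 290.6 / 829 ≈ 0.351 mm/year.
For B, 0.351 mm/year × 912 years = 320.1 mm.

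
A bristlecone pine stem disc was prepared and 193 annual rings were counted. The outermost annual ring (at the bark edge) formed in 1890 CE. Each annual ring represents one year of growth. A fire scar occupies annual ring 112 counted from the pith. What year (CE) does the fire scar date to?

Between annual ring 112 and the bark edge there are 193 − 112 = 81 annual rings.
Counting back 81 years from 1890 CE places the fire scar in 1890 − 81 = 1809 CE.

1809 CE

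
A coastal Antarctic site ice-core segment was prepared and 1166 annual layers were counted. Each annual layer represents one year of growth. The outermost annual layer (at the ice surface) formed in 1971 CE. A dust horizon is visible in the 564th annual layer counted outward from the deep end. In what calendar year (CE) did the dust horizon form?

Between annual layer 564 and the ice surface there are 1166 − 564 = 602 annual layers.
Counting back 602 years from 1971 CE places the dust horizon in 1971 − 602 = 1369 CE.

1369 CE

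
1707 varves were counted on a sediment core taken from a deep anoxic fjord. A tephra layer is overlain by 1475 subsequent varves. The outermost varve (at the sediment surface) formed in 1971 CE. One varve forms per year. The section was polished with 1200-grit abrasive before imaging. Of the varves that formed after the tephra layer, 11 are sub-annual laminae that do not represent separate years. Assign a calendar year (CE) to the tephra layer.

1475 varves formed after the tephra layer.
Removing the 11 false varves leaves 1475 − 11 = 1464 true varves beyond the tephra layer.
1971 − 1464 = 507 CE.

507 CE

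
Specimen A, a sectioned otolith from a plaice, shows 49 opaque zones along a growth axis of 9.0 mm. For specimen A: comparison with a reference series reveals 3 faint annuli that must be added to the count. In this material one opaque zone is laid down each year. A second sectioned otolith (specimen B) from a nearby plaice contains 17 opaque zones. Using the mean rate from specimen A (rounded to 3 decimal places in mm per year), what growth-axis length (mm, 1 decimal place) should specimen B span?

Specimen A: after corrections the count is 49 + 3 = 52 opaque zones.
A: 9.0 mm over 52 years gives 9.0 / 52 ≈ 0.173 mm per year.
B's length ≈ 0.173 × 17 = 2.9 mm.

2.9 mm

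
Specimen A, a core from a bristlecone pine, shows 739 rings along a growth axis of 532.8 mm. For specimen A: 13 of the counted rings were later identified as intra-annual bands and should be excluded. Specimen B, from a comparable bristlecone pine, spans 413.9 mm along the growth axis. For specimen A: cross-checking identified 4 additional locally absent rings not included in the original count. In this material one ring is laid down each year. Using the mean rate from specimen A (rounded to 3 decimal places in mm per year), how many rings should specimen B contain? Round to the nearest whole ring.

567 rings

Specimen A: correcting the raw count gives 739 − 13 + 4 = 730 true rings.
A: Mean rate = 532.8 mm / 730 years ≈ 0.730 mm/yr.
B spans 413.9 / 0.730 = 566.99 years ≈ 567 rings.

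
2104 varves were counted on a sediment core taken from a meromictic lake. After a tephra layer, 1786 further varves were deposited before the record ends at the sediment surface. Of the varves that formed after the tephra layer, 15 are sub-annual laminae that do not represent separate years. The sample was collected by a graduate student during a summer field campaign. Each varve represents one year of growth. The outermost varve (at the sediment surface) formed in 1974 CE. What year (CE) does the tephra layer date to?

203 CE

1786 varves formed after the tephra layer.
Excluding 15 false varves: 1786 − 15 = 1771.
1974 − 1771 = 203 CE.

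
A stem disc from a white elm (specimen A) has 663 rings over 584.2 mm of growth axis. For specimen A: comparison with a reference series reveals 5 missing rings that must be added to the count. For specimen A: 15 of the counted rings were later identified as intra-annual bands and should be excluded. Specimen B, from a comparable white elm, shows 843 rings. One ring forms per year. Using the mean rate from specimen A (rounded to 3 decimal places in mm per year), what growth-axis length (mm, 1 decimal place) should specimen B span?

Specimen A: after corrections the count is 663 − 15 + 5 = 653 rings.
A: Extension rate ≈ 584.2 / 653 = 0.895 mm/year.
B's length ≈ 0.895 × 843 = 754.5 mm.

754.5 mm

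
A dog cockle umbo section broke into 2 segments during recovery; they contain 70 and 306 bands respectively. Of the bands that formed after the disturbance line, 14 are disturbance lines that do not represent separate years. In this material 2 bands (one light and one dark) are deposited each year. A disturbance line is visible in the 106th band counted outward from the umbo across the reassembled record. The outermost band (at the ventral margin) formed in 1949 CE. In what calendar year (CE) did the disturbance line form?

1821 CE

Total bands = 70 + 306 = 376.
The disturbance line sits at band 106 from the umbo, so 376 − 106 = 270 bands formed after it.
Removing the 14 false bands leaves 270 − 14 = 256 true bands beyond the disturbance line.
256 bands at 2 per year is 256 / 2 = 128 years.
Counting back 128 years from 1949 CE places the disturbance line in 1949 − 128 = 1821 CE.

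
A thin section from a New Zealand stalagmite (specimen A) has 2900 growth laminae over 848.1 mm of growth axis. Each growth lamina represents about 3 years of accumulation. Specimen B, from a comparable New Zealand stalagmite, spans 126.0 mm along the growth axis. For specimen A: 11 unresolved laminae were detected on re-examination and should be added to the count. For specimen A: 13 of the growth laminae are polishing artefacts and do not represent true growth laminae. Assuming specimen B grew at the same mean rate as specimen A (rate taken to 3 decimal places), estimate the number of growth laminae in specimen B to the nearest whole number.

429 growth laminae

Specimen A: true growth lamina count = 2900 − 13 + 11 = 2898.
Specimen A: at 3 years per growth lamina, 2898 × 3 = 8694 years.
A: 848.1 mm over 8694 years gives 848.1 / 8694 ≈ 0.098 mm per year.
Specimen B: 126.0 mm / 0.098 mm per year = 1285.71 years; at 3 years per growth lamina that is 1285.71 / 3 ≈ 429 growth laminae.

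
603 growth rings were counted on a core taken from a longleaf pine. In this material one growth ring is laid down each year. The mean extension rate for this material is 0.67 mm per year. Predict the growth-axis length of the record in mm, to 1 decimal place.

404.0 mm

603 years of growth are recorded.
603 years at 0.67 mm/year gives 0.67 × 603 = 404.0 mm.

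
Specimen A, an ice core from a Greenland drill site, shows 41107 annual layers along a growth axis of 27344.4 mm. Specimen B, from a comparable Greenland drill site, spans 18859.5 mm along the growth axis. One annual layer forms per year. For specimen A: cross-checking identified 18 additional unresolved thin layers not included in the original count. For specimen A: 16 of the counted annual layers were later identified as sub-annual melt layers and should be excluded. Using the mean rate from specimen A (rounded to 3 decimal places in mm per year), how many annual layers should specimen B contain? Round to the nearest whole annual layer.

28360 annual layers

Specimen A: after corrections the count is 41107 − 16 + 18 = 41109 annual layers.
A: Mean rate = 27344.4 mm / 41109 years ≈ 0.665 mm per year.
B spans 18859.5 / 0.665 = 28360.15 years ≈ 28360 annual layers.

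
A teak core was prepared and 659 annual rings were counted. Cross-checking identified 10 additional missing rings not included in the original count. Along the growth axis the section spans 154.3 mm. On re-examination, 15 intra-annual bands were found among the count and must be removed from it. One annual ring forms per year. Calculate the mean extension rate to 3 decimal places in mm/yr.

After corrections the count is 659 − 15 + 10 = 654 annual rings.
Extension rate ≈ 154.3 / 654 = 0.236 mm/yr.

0.236 mm/yr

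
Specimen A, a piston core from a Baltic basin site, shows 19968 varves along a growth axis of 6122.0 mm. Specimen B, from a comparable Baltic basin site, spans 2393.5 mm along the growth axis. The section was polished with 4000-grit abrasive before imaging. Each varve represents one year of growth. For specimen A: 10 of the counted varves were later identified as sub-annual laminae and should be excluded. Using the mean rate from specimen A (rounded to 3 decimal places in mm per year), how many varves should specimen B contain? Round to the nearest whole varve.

Specimen A: true varve count = 19968 − 10 = 19958.
A: Extension rate ≈ 6122.0 / 19958 = 0.307 mm per year.
For B, 2393.5 / 0.307 = 7796.42 years ≈ 7796 varves.

7796 varves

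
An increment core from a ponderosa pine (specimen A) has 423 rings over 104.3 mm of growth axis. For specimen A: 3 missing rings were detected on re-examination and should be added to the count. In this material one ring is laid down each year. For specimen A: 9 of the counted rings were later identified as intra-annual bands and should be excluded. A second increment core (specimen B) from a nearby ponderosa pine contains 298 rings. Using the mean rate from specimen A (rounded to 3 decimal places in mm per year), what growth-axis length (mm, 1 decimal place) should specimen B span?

Specimen A: adjusted count: 423 − 9 + 3 = 417 rings.
A: Extension rate ≈ 104.3 / 417 = 0.250 mm per year.
Length of B = 0.250 × 298 = 74.5 mm.

74.5 mm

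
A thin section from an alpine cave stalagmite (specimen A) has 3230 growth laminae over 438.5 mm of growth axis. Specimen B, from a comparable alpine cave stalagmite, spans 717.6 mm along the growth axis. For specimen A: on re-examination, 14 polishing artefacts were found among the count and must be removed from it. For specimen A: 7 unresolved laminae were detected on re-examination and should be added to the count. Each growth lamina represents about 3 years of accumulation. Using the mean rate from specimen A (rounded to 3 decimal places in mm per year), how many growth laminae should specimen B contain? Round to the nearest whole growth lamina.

Specimen A: correcting the raw count gives 3230 − 14 + 7 = 3223 true growth laminae.
Specimen A: at 3 years per growth lamina, 3223 × 3 = 9669 years.
A: Extension rate ≈ 438.5 / 9669 = 0.045 mm/year.
Specimen B: 717.6 mm / 0.045 mm per year = 15946.67 years; at 3 years per growth lamina that is 15946.67 / 3 ≈ 5316 growth laminae.

5316 growth laminae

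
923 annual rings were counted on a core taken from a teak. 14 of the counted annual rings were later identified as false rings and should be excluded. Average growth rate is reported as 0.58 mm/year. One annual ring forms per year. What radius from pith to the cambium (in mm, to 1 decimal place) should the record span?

After corrections the count is 923 − 14 = 909 annual rings.
Predicted length = 0.58 mm/year × 909 years = 527.2 mm.

527.2 mm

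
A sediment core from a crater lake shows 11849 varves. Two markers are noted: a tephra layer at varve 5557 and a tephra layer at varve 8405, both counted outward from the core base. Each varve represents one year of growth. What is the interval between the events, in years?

2848 years

The two markers are separated by 8405 − 5557 = 2848 varves.
At one varve per year, 2848 years elapsed between them.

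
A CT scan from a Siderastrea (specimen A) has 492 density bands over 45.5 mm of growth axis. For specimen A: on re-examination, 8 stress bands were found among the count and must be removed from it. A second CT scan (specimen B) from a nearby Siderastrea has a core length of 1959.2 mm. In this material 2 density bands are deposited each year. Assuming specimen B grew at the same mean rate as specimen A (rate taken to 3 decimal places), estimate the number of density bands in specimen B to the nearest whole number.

Specimen A: correcting the raw count gives 492 − 8 = 484 true density bands.
Specimen A: dividing by 2 density bands per year: 484 / 2 = 242 years.
A: 45.5 mm over 242 years gives 45.5 / 242 ≈ 0.188 mm per year.
B spans 1959.2 / 0.188 = 10421.28 years; at 2 density bands per year that is 10421.28 × 2 ≈ 20843 density bands.

20843 density bands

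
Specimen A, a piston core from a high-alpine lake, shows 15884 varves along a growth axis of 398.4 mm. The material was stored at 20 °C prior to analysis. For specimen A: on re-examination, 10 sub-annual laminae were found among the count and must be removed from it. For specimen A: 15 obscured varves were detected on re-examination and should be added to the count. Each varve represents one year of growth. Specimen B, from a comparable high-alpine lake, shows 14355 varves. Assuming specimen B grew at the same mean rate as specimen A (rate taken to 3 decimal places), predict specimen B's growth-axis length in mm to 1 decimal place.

Specimen A: correcting the raw count gives 15884 − 10 + 15 = 15889 true varves.
A: 398.4 mm over 15889 years gives 398.4 / 15889 ≈ 0.025 mm/year.
For B, 0.025 mm/year × 14355 years = 358.9 mm.

358.9 mm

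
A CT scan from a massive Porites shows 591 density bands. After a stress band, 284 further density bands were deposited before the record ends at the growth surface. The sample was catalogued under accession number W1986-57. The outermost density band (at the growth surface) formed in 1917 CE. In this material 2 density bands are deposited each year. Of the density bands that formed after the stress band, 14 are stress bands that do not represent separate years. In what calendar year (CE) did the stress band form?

1782 CE

284 density bands post-date the stress band.
Removing the 14 false density bands leaves 284 − 14 = 270 true density bands beyond the stress band.
270 density bands at 2 per year is 270 / 2 = 135 years.
The density band at the growth surface is 1917 CE, so the stress band dates to 1917 − 135 = 1782 CE.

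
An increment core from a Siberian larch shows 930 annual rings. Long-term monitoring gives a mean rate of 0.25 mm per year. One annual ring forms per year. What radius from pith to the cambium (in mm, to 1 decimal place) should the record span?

930 years of growth are recorded.
930 years at 0.25 mm/year gives 0.25 × 930 = 232.5 mm.

232.5 mm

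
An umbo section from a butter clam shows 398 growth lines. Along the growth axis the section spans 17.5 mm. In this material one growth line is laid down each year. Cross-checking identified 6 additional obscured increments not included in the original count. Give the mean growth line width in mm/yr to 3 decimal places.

0.043 mm/yr

Correcting the raw count gives 398 + 6 = 404 true growth lines.
Mean rate = 17.5 mm / 404 years ≈ 0.043 mm/yr.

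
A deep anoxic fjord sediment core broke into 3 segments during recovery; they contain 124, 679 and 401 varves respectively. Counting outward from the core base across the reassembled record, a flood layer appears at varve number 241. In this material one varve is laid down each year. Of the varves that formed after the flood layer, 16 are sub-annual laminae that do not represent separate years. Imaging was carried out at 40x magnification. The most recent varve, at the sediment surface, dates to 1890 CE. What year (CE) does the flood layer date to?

943 CE

Total varves = 124 + 679 + 401 = 1204.
Between varve 241 and the sediment surface there are 1204 − 241 = 963 varves.
Excluding 16 false varves: 963 − 16 = 947.
1890 − 947 = 943 CE.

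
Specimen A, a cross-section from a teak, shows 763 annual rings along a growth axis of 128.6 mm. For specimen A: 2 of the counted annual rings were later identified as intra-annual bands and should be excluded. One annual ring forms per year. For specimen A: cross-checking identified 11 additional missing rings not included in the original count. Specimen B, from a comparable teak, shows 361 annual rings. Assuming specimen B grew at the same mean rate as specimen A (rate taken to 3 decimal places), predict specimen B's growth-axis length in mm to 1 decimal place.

Specimen A: true annual ring count = 763 − 2 + 11 = 772.
A: 128.6 mm over 772 years gives 128.6 / 772 ≈ 0.167 mm/year.
For B, 0.167 mm/year × 361 years = 60.3 mm.

60.3 mm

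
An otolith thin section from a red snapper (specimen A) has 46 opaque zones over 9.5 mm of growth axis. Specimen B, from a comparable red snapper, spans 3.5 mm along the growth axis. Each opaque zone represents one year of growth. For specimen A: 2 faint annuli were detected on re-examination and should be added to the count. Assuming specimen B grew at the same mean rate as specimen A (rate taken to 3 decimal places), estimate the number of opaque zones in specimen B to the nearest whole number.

Specimen A: adjusted count: 46 + 2 = 48 opaque zones.
A: Mean rate = 9.5 mm / 48 years ≈ 0.198 mm per year.
For B, 3.5 / 0.198 = 17.68 years ≈ 18 opaque zones.

18 opaque zones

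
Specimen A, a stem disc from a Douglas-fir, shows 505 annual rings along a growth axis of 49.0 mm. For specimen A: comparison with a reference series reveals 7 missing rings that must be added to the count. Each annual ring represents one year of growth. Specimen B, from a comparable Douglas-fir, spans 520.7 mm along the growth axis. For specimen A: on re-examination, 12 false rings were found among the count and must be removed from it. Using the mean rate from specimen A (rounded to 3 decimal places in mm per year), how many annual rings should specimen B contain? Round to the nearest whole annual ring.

Specimen A: correcting the raw count gives 505 − 12 + 7 = 500 true annual rings.
A: Extension rate ≈ 49.0 / 500 = 0.098 mm per year.
For B, 520.7 / 0.098 = 5313.27 years ≈ 5313 annual rings.

5313 annual rings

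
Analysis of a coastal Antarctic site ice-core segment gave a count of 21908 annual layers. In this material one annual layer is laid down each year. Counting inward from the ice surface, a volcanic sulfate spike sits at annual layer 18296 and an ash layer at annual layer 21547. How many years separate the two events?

21547 − 18296 = 3251 annual layers lie between the two events.
That is 3251 years at one annual layer per year.

3251 yr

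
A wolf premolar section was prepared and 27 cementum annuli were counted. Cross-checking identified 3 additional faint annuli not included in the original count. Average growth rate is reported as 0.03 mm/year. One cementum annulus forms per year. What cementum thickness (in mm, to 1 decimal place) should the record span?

0.9 mm

Adjusted count: 27 + 3 = 30 cementum annuli.
Predicted length = 0.03 mm/year × 30 years = 0.9 mm.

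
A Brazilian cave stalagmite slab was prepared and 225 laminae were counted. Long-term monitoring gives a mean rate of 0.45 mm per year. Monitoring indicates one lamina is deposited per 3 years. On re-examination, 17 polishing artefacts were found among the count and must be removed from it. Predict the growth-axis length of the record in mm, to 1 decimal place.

True lamina count = 225 − 17 = 208.
Multiplying by 3 years per lamina: 208 × 3 = 624 years.
Length ≈ 0.45 × 624 = 280.8 mm.

280.8 mm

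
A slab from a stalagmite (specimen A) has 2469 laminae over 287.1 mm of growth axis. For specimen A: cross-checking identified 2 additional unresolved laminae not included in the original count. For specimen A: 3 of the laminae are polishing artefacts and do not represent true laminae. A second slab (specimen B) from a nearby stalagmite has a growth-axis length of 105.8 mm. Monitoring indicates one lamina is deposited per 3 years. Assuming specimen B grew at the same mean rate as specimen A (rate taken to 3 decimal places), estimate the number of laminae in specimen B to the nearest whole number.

904 laminae

Specimen A: correcting the raw count gives 2469 − 3 + 2 = 2468 true laminae.
Specimen A: 2468 laminae at 3 years each span 2468 × 3 = 7404 years.
A: Mean rate = 287.1 mm / 7404 years ≈ 0.039 mm per year.
Specimen B: 105.8 mm / 0.039 mm per year = 2712.82 years; at 3 years per lamina that is 2712.82 / 3 ≈ 904 laminae.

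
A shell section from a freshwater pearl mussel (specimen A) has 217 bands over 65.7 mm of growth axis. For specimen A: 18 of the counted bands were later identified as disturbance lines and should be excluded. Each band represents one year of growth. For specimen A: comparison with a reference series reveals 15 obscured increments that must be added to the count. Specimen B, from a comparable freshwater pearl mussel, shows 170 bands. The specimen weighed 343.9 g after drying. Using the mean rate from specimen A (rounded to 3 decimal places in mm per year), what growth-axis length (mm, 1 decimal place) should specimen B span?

Specimen A: after corrections the count is 217 − 18 + 15 = 214 bands.
A: 65.7 mm over 214 years gives 65.7 / 214 ≈ 0.307 mm/yr.
For B, 0.307 mm/year × 170 years = 52.2 mm.

52.2 mm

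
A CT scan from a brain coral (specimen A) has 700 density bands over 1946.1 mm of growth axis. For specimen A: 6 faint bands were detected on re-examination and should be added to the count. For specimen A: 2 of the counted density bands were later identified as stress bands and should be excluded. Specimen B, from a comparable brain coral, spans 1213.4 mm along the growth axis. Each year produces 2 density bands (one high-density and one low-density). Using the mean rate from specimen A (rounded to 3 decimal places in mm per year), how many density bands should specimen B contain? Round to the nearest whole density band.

439 density bands

Specimen A: after corrections the count is 700 − 2 + 6 = 704 density bands.
Specimen A: with 2 density bands per year, 704 / 2 = 352 years.
A: Mean rate = 1946.1 mm / 352 years ≈ 5.529 mm/year.
B spans 1213.4 / 5.529 = 219.46 years; at 2 density bands per year that is 219.46 × 2 ≈ 439 density bands.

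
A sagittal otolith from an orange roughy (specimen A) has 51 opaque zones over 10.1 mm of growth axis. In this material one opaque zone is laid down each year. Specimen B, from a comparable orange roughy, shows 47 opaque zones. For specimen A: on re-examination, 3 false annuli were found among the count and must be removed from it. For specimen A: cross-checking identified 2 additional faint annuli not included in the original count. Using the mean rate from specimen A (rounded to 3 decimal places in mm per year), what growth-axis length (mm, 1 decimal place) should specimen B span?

Specimen A: after corrections the count is 51 − 3 + 2 = 50 opaque zones.
A: Mean rate = 10.1 mm / 50 years ≈ 0.202 mm/year.
For B, 0.202 mm/year × 47 years = 9.5 mm.

9.5 mm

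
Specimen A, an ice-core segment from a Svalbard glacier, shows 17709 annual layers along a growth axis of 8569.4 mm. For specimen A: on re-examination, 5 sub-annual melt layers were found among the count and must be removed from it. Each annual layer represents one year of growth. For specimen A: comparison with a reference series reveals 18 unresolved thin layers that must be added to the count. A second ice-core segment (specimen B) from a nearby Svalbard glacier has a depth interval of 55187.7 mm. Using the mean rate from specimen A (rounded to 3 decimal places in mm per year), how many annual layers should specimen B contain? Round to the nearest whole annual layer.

114024 annual layers

Specimen A: true annual layer count = 17709 − 5 + 18 = 17722.
A: 8569.4 mm over 17722 years gives 8569.4 / 17722 ≈ 0.484 mm per year.
For B, 55187.7 / 0.484 = 114024.17 years ≈ 114024 annual layers.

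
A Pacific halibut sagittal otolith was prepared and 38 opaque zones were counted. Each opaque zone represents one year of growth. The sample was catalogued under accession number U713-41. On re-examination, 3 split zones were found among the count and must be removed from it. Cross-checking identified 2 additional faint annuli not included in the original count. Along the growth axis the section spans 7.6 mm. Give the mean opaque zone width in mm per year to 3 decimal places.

0.205 mm per year

Correcting the raw count gives 38 − 3 + 2 = 37 true opaque zones.
7.6 mm over 37 years gives 7.6 / 37 ≈ 0.205 mm per year.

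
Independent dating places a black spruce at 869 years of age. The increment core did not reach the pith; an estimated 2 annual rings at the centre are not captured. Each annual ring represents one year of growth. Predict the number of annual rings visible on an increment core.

867 annual rings

One annual ring per year gives 869 annual rings over 869 years.
Subtracting the 2 annual rings not captured gives 869 − 2 = 867 annual rings in the record.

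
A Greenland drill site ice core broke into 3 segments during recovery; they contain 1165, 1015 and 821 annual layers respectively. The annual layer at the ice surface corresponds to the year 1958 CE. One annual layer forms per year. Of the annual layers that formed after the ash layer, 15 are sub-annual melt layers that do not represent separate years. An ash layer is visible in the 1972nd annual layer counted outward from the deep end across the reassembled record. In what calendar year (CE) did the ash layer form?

944 CE

Total annual layers = 1165 + 1015 + 821 = 3001.
3001 − 1972 = 1029 annual layers lie beyond the ash layer toward the ice surface.
Excluding 15 false annual layers: 1029 − 15 = 1014.
1958 − 1014 = 944 CE.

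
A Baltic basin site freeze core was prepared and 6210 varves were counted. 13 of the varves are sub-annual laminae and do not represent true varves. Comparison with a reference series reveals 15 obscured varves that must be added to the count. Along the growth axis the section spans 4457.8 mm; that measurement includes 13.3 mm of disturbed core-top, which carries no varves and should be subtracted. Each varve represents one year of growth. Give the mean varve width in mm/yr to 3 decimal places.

0.715 mm/yr

Correcting the raw count gives 6210 − 13 + 15 = 6212 true varves.
Removing the 13.3 mm offcut leaves 4457.8 − 13.3 = 4444.5 mm.
Mean rate = 4444.5 mm / 6212 years ≈ 0.715 mm/yr.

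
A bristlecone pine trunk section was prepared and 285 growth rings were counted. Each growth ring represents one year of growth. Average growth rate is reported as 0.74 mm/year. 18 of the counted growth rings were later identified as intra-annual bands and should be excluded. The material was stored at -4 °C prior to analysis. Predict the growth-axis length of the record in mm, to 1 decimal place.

197.6 mm

True growth ring count = 285 − 18 = 267.
Predicted length = 0.74 mm/year × 267 years = 197.6 mm.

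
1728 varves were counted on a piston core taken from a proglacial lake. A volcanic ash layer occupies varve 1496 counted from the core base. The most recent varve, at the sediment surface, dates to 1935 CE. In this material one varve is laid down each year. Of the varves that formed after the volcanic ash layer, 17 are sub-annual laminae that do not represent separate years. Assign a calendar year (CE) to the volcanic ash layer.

1728 − 1496 = 232 varves lie beyond the volcanic ash layer toward the sediment surface.
232 − 17 false = 215 true varves after the volcanic ash layer.
Counting back 215 years from 1935 CE places the volcanic ash layer in 1935 − 215 = 1720 CE.

1720 CE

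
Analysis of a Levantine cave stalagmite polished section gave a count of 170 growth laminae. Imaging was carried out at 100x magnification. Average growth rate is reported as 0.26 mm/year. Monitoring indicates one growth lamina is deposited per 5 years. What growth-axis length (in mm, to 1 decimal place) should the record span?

221.0 mm

Multiplying by 5 years per growth lamina: 170 × 5 = 850 years.
850 years at 0.26 mm/year gives 0.26 × 850 = 221.0 mm.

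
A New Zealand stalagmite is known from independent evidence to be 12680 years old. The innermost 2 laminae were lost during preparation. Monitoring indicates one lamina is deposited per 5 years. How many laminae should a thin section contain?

At 5 years per lamina, 12680 / 5 = 2536 laminae are expected.
Less the 2 uncaptured laminae: 2536 − 2 = 2534.

2534 laminae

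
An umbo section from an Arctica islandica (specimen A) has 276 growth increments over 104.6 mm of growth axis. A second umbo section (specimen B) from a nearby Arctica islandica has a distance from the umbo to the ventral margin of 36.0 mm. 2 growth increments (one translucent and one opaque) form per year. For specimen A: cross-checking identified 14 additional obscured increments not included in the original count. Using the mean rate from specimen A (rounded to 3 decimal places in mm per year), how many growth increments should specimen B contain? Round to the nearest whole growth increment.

Specimen A: correcting the raw count gives 276 + 14 = 290 true growth increments.
Specimen A: dividing by 2 growth increments per year: 290 / 2 = 145 years.
A: Mean rate = 104.6 mm / 145 years ≈ 0.721 mm/yr.
For B, 36.0 / 0.721 = 49.93 years; at 2 growth increments per year that is 49.93 × 2 ≈ 100 growth increments.

100 growth increments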